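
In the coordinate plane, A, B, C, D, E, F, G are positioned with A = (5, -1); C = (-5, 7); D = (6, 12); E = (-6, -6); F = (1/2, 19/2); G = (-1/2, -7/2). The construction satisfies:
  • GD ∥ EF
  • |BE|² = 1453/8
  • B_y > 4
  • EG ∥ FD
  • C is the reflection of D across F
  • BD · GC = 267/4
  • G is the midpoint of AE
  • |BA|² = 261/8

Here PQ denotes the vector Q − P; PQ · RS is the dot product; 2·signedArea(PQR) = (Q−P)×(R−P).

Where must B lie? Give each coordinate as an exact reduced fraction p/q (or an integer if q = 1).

1. B_x = 11/4  [line 9/2·x + -21/2·y + 129/4 = 0 ∩ |BA|² = 261/8]
2. B_y = 17/4  [line 9/2·x + -21/2·y + 129/4 = 0 ∩ |BA|² = 261/8]
   → B = (11/4, 17/4)

B = (11/4, 17/4)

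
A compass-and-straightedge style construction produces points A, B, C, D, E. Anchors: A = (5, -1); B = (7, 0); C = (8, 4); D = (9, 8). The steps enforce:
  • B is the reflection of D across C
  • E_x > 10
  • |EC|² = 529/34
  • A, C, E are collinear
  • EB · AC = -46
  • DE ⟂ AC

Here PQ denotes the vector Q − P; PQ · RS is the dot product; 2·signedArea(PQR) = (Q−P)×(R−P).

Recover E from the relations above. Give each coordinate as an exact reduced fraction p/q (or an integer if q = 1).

E = (341/34, 251/34)

1. E_x = 341/34  [A, C, E are collinear ∩ DE ⟂ AC]
2. E_y = 251/34  [A, C, E are collinear ∩ DE ⟂ AC]
   → E = (341/34, 251/34)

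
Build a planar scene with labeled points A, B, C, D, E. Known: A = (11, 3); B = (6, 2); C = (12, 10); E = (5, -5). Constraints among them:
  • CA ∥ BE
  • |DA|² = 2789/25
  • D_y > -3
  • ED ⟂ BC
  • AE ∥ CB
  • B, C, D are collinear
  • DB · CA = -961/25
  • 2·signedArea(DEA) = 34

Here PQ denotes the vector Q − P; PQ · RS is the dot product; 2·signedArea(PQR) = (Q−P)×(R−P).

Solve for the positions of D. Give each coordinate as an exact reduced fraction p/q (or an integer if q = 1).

D = (57/25, -74/25)

1. D_x = 57/25  [B, C, D are collinear ∩ ED ⟂ BC]
2. D_y = -74/25  [B, C, D are collinear ∩ ED ⟂ BC]
   → D = (57/25, -74/25)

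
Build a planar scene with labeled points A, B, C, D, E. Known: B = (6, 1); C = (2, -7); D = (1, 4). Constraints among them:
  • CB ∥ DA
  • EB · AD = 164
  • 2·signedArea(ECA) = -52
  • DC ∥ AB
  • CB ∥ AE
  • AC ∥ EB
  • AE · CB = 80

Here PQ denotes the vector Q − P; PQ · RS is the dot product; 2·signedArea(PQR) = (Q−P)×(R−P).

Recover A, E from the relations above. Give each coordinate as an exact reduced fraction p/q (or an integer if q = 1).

A = (5, 12)
E = (9, 20)

1. A_x = 5  [DC ∥ AB ∩ CB ∥ DA]
2. A_y = 12  [DC ∥ AB ∩ CB ∥ DA]
   → A = (5, 12)
3. E_x = 9  [AC ∥ EB ∩ CB ∥ AE]
4. E_y = 20  [AC ∥ EB ∩ CB ∥ AE]
   → E = (9, 20)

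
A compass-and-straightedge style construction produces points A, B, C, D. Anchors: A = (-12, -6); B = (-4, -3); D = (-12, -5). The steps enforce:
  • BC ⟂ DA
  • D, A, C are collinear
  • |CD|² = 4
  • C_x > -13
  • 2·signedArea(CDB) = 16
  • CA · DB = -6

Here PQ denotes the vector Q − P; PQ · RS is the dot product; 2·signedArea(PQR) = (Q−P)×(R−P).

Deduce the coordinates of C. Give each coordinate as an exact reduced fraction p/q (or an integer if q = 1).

C = (-12, -3)

1. C_x = -12  [D, A, C are collinear ∩ BC ⟂ DA]
2. C_y = -3  [D, A, C are collinear ∩ BC ⟂ DA]
   → C = (-12, -3)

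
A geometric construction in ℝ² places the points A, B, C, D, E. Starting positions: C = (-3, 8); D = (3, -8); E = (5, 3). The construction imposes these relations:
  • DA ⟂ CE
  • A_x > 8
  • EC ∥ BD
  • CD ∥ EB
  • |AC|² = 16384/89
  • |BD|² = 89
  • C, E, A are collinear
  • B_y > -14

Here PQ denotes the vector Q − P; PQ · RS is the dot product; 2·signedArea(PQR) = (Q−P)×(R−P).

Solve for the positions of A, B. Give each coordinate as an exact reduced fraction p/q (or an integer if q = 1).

A = (757/89, 72/89)
B = (11, -13)

1. A_x = 757/89  [C, E, A are collinear ∩ DA ⟂ CE]
2. A_y = 72/89  [C, E, A are collinear ∩ DA ⟂ CE]
   → A = (757/89, 72/89)
3. B_x = 11  [EC ∥ BD ∩ CD ∥ EB]
4. B_y = -13  [EC ∥ BD ∩ CD ∥ EB]
   → B = (11, -13)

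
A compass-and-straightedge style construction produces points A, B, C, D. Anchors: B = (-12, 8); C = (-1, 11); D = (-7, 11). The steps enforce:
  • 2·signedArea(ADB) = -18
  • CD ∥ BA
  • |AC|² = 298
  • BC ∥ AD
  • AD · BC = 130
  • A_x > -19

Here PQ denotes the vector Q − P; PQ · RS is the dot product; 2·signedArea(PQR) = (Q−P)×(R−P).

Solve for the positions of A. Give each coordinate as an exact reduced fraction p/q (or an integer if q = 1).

A = (-18, 8)

1. A_x = -18  [BC ∥ AD ∩ CD ∥ BA]
2. A_y = 8  [BC ∥ AD ∩ CD ∥ BA]
   → A = (-18, 8)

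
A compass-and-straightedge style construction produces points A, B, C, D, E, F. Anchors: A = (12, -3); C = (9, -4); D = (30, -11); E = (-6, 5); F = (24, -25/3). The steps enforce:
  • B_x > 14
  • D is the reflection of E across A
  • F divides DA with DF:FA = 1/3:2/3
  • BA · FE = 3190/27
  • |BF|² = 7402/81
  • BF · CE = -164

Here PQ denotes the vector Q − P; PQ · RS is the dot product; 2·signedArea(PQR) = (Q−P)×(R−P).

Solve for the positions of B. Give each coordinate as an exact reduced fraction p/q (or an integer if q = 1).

1. B_x = 15  [BA · FE = 3190/27 ∩ BF · CE = -164]
2. B_y = -46/9  [BA · FE = 3190/27 ∩ BF · CE = -164]
   → B = (15, -46/9)

B = (15, -46/9)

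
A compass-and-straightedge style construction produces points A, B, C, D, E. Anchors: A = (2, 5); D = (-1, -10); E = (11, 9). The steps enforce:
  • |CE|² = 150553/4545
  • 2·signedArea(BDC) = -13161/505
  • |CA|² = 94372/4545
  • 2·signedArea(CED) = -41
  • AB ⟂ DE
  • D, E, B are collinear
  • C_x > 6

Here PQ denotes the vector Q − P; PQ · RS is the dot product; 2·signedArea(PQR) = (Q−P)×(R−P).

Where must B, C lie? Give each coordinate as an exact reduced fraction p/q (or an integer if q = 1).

1. B_x = 3347/505  [D, E, B are collinear ∩ AB ⟂ DE]
2. B_y = 1049/505  [D, E, B are collinear ∩ AB ⟂ DE]
   → B = (3347/505, 1049/505)
3. C_x = 3304/505  [line 19·x + -12·y + -60 = 0 ∩ |CA|² = 94372/4545]
4. C_y = 8119/1515  [line 19·x + -12·y + -60 = 0 ∩ |CA|² = 94372/4545]
   → C = (3304/505, 8119/1515)

B = (3347/505, 1049/505)
C = (3304/505, 8119/1515)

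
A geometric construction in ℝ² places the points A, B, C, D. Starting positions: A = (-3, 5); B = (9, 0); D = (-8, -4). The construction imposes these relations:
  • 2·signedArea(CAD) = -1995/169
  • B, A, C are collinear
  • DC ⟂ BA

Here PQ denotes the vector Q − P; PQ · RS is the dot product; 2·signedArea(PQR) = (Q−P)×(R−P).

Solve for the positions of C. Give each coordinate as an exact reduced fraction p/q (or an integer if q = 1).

C = (-687/169, 920/169)

1. C_x = -687/169  [B, A, C are collinear ∩ DC ⟂ BA]
2. C_y = 920/169  [B, A, C are collinear ∩ DC ⟂ BA]
   → C = (-687/169, 920/169)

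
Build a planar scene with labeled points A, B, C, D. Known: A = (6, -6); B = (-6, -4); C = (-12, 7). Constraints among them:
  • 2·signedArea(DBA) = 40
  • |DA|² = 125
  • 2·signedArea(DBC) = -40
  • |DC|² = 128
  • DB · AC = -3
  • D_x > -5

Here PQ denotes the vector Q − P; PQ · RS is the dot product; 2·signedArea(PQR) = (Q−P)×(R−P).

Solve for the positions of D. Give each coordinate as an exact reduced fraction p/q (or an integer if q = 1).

D = (-4, -1)

1. D_x = -4  [2·signedArea(DBC) = -40 ∩ DB · AC = -3]
2. D_y = -1  [2·signedArea(DBC) = -40 ∩ DB · AC = -3]
   → D = (-4, -1)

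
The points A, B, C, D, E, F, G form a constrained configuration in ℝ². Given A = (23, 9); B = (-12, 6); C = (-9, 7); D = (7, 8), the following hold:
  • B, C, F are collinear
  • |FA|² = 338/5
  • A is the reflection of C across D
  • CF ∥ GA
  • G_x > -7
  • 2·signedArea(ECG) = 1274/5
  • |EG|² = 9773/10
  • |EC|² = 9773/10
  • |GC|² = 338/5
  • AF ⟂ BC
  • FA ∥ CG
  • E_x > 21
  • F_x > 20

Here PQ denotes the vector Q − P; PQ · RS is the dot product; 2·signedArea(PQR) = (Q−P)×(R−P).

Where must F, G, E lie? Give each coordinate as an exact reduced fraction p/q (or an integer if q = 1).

1. F_x = 102/5  [B, C, F are collinear ∩ AF ⟂ BC]
2. F_y = 84/5  [B, C, F are collinear ∩ AF ⟂ BC]
   → F = (102/5, 84/5)
3. G_x = -32/5  [CF ∥ GA ∩ FA ∥ CG]
4. G_y = -4/5  [CF ∥ GA ∩ FA ∥ CG]
   → G = (-32/5, -4/5)
5. E_x = 217/10  [line 39/5·x + 13/5·y + -1014/5 = 0 ∩ |EC|² = 9773/10]
6. E_y = 129/10  [line 39/5·x + 13/5·y + -1014/5 = 0 ∩ |EC|² = 9773/10]
   → E = (217/10, 129/10)

E = (217/10, 129/10)
F = (102/5, 84/5)
G = (-32/5, -4/5)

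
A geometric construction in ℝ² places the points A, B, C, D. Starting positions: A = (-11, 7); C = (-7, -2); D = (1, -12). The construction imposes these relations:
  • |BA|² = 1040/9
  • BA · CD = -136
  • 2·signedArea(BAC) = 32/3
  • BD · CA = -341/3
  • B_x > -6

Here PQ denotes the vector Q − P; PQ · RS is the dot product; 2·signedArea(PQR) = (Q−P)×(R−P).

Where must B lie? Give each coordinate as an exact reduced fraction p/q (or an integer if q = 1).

B = (-17/3, -7/3)

1. B_x = -17/3  [2·signedArea(BAC) = 32/3 ∩ BD · CA = -341/3]
2. B_y = -7/3  [2·signedArea(BAC) = 32/3 ∩ BD · CA = -341/3]
   → B = (-17/3, -7/3)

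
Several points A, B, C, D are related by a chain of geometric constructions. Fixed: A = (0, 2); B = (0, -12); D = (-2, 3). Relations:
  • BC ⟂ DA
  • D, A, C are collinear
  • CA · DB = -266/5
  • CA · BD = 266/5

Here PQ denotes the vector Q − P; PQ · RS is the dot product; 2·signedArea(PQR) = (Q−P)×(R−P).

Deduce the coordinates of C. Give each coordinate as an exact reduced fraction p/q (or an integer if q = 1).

C = (28/5, -4/5)

1. C_x = 28/5  [D, A, C are collinear ∩ BC ⟂ DA]
2. C_y = -4/5  [D, A, C are collinear ∩ BC ⟂ DA]
   → C = (28/5, -4/5)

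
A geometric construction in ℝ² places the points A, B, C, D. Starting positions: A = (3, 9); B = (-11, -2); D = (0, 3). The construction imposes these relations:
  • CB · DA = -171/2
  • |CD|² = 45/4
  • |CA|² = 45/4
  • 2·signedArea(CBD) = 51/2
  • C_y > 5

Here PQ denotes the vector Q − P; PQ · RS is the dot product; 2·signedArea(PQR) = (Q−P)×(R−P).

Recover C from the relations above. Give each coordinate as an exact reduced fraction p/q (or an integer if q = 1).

C = (3/2, 6)

1. C_x = 3/2  [2·signedArea(CBD) = 51/2 ∩ CB · DA = -171/2]
2. C_y = 6  [2·signedArea(CBD) = 51/2 ∩ CB · DA = -171/2]
   → C = (3/2, 6)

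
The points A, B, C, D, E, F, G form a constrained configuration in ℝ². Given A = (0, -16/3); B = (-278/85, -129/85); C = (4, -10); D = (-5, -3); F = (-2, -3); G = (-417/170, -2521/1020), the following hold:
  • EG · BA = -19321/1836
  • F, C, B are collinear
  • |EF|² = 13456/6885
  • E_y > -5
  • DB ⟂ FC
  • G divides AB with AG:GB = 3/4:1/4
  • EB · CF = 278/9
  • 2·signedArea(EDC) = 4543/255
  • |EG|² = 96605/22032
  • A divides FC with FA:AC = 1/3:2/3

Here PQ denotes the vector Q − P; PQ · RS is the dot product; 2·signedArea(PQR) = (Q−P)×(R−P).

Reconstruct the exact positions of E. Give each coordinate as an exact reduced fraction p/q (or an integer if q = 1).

1. E_x = -278/255  [2·signedArea(EDC) = 4543/255 ∩ EB · CF = 278/9]
2. E_y = -3107/765  [2·signedArea(EDC) = 4543/255 ∩ EB · CF = 278/9]
   → E = (-278/255, -3107/765)

E = (-278/255, -3107/765)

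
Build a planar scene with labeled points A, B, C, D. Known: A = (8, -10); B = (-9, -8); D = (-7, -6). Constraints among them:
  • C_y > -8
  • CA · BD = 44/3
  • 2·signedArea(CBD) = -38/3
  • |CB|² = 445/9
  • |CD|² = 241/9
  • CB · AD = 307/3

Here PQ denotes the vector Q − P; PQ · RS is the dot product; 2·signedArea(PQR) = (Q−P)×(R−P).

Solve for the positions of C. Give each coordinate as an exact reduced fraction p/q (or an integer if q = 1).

1. C_x = -2  [CA · BD = 44/3 ∩ 2·signedArea(CBD) = -38/3]
2. C_y = -22/3  [CA · BD = 44/3 ∩ 2·signedArea(CBD) = -38/3]
   → C = (-2, -22/3)

C = (-2, -22/3)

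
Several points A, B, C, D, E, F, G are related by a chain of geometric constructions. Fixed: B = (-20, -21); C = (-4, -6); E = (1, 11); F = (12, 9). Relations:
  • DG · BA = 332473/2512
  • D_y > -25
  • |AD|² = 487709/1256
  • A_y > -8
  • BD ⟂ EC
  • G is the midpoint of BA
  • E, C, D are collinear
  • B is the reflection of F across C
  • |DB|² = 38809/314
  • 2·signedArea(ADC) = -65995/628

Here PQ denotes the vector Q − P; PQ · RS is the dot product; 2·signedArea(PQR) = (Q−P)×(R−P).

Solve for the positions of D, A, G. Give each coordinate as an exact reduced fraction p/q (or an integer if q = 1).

1. D_x = -2931/314  [E, C, D are collinear ∩ BD ⟂ EC]
2. D_y = -7579/314  [E, C, D are collinear ∩ BD ⟂ EC]
   → D = (-2931/314, -7579/314)
3. A_x = 837/628  [line -5695/314·x + 1675/314·y + 40535/628 = 0 ∩ |AD|² = 487709/1256]
4. A_y = -4753/628  [line -5695/314·x + 1675/314·y + 40535/628 = 0 ∩ |AD|² = 487709/1256]
   → A = (837/628, -4753/628)
5. G_x = -11723/1256  [G is the midpoint of BA]
6. G_y = -17941/1256  [G is the midpoint of BA]
   → G = (-11723/1256, -17941/1256)

A = (837/628, -4753/628)
D = (-2931/314, -7579/314)
G = (-11723/1256, -17941/1256)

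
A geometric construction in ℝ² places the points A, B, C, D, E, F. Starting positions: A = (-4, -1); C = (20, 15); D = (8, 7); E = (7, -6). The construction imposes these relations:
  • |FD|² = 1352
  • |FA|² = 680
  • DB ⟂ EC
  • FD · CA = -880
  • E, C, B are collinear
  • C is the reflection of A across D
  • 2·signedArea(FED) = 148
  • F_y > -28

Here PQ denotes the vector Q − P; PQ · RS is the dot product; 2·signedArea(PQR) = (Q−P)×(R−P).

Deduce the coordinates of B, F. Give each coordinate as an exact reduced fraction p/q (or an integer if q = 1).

1. B_x = 3994/305  [E, C, B are collinear ∩ DB ⟂ EC]
2. B_y = 1173/305  [E, C, B are collinear ∩ DB ⟂ EC]
   → B = (3994/305, 1173/305)
3. F_x = -6  [FD · CA = -880 ∩ 2·signedArea(FED) = 148]
4. F_y = -27  [FD · CA = -880 ∩ 2·signedArea(FED) = 148]
   → F = (-6, -27)

B = (3994/305, 1173/305)
F = (-6, -27)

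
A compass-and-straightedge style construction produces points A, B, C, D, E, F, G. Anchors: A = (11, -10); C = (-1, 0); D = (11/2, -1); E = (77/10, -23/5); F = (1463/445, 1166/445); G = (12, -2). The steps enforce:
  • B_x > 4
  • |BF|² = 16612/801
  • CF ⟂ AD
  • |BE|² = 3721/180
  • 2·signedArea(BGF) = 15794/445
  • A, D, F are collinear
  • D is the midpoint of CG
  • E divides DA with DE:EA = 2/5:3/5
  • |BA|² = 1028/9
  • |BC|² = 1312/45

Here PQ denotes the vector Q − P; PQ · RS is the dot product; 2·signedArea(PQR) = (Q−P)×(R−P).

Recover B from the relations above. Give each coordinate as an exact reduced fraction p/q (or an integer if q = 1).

B = (61/15, -28/15)

1. B_x = 61/15  [line -2056/445·x + -3877/445·y + 1124/445 = 0 ∩ |BF|² = 16612/801]
2. B_y = -28/15  [line -2056/445·x + -3877/445·y + 1124/445 = 0 ∩ |BF|² = 16612/801]
   → B = (61/15, -28/15)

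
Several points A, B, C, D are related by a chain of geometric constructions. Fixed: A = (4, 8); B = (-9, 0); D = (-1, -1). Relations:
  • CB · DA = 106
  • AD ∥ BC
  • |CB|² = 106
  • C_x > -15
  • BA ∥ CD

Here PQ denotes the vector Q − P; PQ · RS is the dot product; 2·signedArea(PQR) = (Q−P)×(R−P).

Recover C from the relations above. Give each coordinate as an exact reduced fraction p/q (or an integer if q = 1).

1. C_x = -14  [BA ∥ CD ∩ AD ∥ BC]
2. C_y = -9  [BA ∥ CD ∩ AD ∥ BC]
   → C = (-14, -9)

C = (-14, -9)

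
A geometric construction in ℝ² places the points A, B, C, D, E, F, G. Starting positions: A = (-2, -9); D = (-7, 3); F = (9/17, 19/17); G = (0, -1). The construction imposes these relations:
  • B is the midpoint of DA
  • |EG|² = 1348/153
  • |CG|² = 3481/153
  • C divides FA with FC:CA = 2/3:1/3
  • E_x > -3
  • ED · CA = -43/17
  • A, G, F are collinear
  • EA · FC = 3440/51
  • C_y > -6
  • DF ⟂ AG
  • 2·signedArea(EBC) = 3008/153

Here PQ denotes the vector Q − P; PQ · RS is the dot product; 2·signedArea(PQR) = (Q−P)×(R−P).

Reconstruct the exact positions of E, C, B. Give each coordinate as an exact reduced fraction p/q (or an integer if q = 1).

1. C_x = -59/51  [C divides FA with FC:CA = 2/3:1/3]
2. C_y = -287/51  [C divides FA with FC:CA = 2/3:1/3]
   → C = (-59/51, -287/51)
3. B_x = -9/2  [B is the midpoint of DA]
4. B_y = -3  [B is the midpoint of DA]
   → B = (-9/2, -3)
5. E_x = -110/51  [EA · FC = 3440/51 ∩ 2·signedArea(EBC) = 3008/153]
6. E_y = 53/51  [EA · FC = 3440/51 ∩ 2·signedArea(EBC) = 3008/153]
   → E = (-110/51, 53/51)

B = (-9/2, -3)
C = (-59/51, -287/51)
E = (-110/51, 53/51)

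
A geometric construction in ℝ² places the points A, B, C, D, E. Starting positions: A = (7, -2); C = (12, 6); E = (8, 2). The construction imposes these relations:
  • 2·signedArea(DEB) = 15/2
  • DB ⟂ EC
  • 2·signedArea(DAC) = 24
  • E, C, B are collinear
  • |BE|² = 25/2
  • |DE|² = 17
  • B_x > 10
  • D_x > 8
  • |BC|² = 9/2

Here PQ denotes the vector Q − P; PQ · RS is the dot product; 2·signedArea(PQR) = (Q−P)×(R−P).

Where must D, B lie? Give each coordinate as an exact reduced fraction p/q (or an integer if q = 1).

1. D_x = 9  [line -8·x + 5·y + 42 = 0 ∩ |DE|² = 17]
2. D_y = 6  [line -8·x + 5·y + 42 = 0 ∩ |DE|² = 17]
   → D = (9, 6)
3. B_x = 21/2  [E, C, B are collinear ∩ DB ⟂ EC]
4. B_y = 9/2  [E, C, B are collinear ∩ DB ⟂ EC]
   → B = (21/2, 9/2)

B = (21/2, 9/2)
D = (9, 6)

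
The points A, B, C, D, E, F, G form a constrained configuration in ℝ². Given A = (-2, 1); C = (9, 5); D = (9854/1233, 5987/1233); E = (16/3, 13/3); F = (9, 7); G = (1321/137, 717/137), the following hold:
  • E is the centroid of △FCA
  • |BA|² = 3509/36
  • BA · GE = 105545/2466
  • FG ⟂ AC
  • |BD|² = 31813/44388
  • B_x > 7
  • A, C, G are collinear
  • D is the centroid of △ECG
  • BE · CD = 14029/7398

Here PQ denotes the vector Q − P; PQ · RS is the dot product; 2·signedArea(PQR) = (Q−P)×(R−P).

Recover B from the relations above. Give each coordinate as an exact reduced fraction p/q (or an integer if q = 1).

1. B_x = 43/6  [BE · CD = 14029/7398 ∩ BA · GE = 105545/2466]
2. B_y = 14/3  [BE · CD = 14029/7398 ∩ BA · GE = 105545/2466]
   → B = (43/6, 14/3)

B = (43/6, 14/3)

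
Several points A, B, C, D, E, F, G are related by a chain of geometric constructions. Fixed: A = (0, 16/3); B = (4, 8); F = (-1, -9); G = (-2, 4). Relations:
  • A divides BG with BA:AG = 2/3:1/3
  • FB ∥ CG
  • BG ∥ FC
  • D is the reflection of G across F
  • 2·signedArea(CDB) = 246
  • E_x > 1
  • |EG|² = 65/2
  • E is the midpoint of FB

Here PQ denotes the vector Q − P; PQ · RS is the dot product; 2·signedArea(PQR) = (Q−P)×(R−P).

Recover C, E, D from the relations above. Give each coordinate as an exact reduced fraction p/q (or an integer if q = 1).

1. C_x = -7  [FB ∥ CG ∩ BG ∥ FC]
2. C_y = -13  [FB ∥ CG ∩ BG ∥ FC]
   → C = (-7, -13)
3. E_x = 3/2  [E is the midpoint of FB]
4. E_y = -1/2  [E is the midpoint of FB]
   → E = (3/2, -1/2)
5. D_x = 0  [D is the reflection of G across F]
6. D_y = -22  [D is the reflection of G across F]
   → D = (0, -22)

C = (-7, -13)
D = (0, -22)
E = (3/2, -1/2)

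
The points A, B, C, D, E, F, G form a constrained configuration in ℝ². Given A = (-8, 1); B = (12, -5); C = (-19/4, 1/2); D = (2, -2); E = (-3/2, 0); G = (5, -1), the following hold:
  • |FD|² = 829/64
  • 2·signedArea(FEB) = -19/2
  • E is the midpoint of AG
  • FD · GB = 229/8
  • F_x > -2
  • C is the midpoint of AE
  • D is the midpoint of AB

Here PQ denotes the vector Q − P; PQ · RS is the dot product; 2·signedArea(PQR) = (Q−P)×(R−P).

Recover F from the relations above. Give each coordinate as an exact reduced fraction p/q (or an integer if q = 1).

1. F_x = -11/8  [FD · GB = 229/8 ∩ 2·signedArea(FEB) = -19/2]
2. F_y = -3/4  [FD · GB = 229/8 ∩ 2·signedArea(FEB) = -19/2]
   → F = (-11/8, -3/4)

F = (-11/8, -3/4)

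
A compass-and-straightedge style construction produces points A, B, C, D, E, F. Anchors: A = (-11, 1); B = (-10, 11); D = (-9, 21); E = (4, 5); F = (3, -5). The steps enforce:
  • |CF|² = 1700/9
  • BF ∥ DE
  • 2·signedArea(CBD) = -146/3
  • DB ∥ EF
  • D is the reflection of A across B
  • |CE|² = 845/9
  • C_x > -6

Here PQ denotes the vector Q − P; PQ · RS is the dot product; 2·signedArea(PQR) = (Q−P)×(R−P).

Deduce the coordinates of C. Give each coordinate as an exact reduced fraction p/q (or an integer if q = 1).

1. C_x = -17/3  [line -10·x + 1·y + -187/3 = 0 ∩ |CF|² = 1700/9]
2. C_y = 17/3  [line -10·x + 1·y + -187/3 = 0 ∩ |CF|² = 1700/9]
   → C = (-17/3, 17/3)

C = (-17/3, 17/3)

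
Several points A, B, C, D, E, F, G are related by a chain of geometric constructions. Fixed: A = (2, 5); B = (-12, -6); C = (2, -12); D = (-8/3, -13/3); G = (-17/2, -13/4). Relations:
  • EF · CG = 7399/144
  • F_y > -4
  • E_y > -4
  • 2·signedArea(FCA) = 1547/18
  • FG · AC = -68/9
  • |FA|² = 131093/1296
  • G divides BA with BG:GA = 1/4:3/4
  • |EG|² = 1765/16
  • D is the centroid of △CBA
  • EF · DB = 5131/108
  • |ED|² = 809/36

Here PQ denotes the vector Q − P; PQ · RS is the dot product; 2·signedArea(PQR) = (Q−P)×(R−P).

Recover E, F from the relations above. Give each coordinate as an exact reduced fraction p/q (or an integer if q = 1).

1. F_x = -55/18  [2·signedArea(FCA) = 1547/18 ∩ FG · AC = -68/9]
2. F_y = -133/36  [2·signedArea(FCA) = 1547/18 ∩ FG · AC = -68/9]
   → F = (-55/18, -133/36)
3. E_x = 2  [EF · CG = 7399/144 ∩ EF · DB = 5131/108]
4. E_y = -7/2  [EF · CG = 7399/144 ∩ EF · DB = 5131/108]
   → E = (2, -7/2)

E = (2, -7/2)
F = (-55/18, -133/36)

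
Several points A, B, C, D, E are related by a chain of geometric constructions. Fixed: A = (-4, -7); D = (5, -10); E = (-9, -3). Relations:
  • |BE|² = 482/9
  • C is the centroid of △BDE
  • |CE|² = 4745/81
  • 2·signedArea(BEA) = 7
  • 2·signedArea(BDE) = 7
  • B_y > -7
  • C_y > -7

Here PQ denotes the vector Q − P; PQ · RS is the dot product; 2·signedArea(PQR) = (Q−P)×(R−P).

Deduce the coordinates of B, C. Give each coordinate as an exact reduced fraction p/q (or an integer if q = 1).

B = (-8/3, -20/3)
C = (-20/9, -59/9)

1. B_x = -8/3  [2·signedArea(BDE) = 7 ∩ 2·signedArea(BEA) = 7]
2. B_y = -20/3  [2·signedArea(BDE) = 7 ∩ 2·signedArea(BEA) = 7]
   → B = (-8/3, -20/3)
3. C_x = -20/9  [C is the centroid of △BDE]
4. C_y = -59/9  [C is the centroid of △BDE]
   → C = (-20/9, -59/9)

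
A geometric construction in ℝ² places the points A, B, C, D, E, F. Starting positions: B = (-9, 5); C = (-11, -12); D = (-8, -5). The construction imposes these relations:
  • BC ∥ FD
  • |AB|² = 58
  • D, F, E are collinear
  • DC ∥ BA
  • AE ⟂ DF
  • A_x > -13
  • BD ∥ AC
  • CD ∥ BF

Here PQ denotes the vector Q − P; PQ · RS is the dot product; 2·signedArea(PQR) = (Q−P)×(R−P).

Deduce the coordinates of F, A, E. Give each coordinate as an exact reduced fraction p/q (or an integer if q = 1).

1. F_x = -6  [BC ∥ FD ∩ CD ∥ BF]
2. F_y = 12  [BC ∥ FD ∩ CD ∥ BF]
   → F = (-6, 12)
3. A_x = -12  [BD ∥ AC ∩ DC ∥ BA]
4. A_y = -2  [BD ∥ AC ∩ DC ∥ BA]
   → A = (-12, -2)
5. E_x = -2258/293  [D, F, E are collinear ∩ AE ⟂ DF]
6. E_y = -734/293  [D, F, E are collinear ∩ AE ⟂ DF]
   → E = (-2258/293, -734/293)

A = (-12, -2)
E = (-2258/293, -734/293)
F = (-6, 12)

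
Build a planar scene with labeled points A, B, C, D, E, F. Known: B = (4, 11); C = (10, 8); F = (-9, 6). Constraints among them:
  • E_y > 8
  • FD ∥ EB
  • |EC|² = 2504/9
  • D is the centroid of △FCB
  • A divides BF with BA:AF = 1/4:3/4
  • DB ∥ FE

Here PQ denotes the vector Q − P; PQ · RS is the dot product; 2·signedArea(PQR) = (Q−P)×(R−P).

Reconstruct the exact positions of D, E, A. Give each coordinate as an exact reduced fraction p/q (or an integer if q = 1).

1. D_x = 5/3  [D is the centroid of △FCB]
2. D_y = 25/3  [D is the centroid of △FCB]
   → D = (5/3, 25/3)
3. E_x = -20/3  [FD ∥ EB ∩ DB ∥ FE]
4. E_y = 26/3  [FD ∥ EB ∩ DB ∥ FE]
   → E = (-20/3, 26/3)
5. A_x = 3/4  [A divides BF with BA:AF = 1/4:3/4]
6. A_y = 39/4  [A divides BF with BA:AF = 1/4:3/4]
   → A = (3/4, 39/4)

A = (3/4, 39/4)
D = (5/3, 25/3)
E = (-20/3, 26/3)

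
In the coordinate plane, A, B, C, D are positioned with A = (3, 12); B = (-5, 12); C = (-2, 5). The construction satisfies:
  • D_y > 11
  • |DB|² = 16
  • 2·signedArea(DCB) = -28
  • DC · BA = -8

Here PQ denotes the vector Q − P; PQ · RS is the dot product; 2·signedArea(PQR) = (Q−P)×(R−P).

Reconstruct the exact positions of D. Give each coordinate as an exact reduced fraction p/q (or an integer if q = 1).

1. D_x = -1  [2·signedArea(DCB) = -28 ∩ DC · BA = -8]
2. D_y = 12  [2·signedArea(DCB) = -28 ∩ DC · BA = -8]
   → D = (-1, 12)

D = (-1, 12)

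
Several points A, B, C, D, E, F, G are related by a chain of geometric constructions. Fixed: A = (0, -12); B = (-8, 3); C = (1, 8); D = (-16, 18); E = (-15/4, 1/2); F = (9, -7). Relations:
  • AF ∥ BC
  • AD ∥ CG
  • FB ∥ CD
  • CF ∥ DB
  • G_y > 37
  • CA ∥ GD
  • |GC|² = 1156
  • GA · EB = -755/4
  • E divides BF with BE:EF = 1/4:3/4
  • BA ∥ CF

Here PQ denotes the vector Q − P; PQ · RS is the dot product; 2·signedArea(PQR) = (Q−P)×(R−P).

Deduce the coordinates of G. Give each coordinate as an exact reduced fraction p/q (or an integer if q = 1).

G = (-15, 38)

1. G_x = -15  [CA ∥ GD ∩ AD ∥ CG]
2. G_y = 38  [CA ∥ GD ∩ AD ∥ CG]
   → G = (-15, 38)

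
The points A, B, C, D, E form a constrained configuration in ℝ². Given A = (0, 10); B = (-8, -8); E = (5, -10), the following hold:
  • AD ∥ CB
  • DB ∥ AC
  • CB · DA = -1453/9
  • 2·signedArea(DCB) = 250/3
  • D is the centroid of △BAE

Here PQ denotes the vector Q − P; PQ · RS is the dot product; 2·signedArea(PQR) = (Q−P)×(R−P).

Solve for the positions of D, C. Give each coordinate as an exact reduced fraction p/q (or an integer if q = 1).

C = (-7, 14/3)
D = (-1, -8/3)

1. D_x = -1  [D is the centroid of △BAE]
2. D_y = -8/3  [D is the centroid of △BAE]
   → D = (-1, -8/3)
3. C_x = -7  [AD ∥ CB ∩ DB ∥ AC]
4. C_y = 14/3  [AD ∥ CB ∩ DB ∥ AC]
   → C = (-7, 14/3)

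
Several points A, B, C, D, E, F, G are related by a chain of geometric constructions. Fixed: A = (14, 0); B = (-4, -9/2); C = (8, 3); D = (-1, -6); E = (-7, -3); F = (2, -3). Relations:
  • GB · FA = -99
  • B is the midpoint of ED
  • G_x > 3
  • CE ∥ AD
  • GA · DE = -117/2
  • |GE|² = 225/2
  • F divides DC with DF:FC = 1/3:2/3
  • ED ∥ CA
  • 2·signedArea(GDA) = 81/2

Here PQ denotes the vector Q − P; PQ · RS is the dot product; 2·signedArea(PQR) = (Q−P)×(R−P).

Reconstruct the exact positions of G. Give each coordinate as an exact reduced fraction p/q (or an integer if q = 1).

1. G_x = 7/2  [GB · FA = -99 ∩ GA · DE = -117/2]
2. G_y = -3/2  [GB · FA = -99 ∩ GA · DE = -117/2]
   → G = (7/2, -3/2)

G = (7/2, -3/2)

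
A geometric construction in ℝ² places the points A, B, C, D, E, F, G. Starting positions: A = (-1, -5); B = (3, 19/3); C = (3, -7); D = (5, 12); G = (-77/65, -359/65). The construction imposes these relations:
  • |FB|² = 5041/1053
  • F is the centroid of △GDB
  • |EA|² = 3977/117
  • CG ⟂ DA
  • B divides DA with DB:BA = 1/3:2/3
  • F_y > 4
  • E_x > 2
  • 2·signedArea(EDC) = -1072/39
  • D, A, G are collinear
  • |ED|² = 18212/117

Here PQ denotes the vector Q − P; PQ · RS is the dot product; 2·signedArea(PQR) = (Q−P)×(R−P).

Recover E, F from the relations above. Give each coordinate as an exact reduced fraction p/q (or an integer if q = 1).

E = (443/195, -34/195)
F = (443/195, 2498/585)

1. E_x = 443/195  [line 19·x + -2·y + -1697/39 = 0 ∩ |EA|² = 3977/117]
2. E_y = -34/195  [line 19·x + -2·y + -1697/39 = 0 ∩ |EA|² = 3977/117]
   → E = (443/195, -34/195)
3. F_x = 443/195  [F is the centroid of △GDB]
4. F_y = 2498/585  [F is the centroid of △GDB]
   → F = (443/195, 2498/585)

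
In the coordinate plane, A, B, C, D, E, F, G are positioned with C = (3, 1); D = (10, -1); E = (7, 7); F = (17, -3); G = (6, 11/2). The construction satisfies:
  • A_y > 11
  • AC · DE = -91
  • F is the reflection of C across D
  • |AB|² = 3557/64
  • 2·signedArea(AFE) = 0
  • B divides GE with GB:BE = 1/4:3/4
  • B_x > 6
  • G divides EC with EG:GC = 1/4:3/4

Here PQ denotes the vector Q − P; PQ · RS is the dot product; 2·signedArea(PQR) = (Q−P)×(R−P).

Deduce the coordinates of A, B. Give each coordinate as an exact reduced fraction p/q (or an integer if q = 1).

1. A_x = 2  [2·signedArea(AFE) = 0 ∩ AC · DE = -91]
2. A_y = 12  [2·signedArea(AFE) = 0 ∩ AC · DE = -91]
   → A = (2, 12)
3. B_x = 25/4  [B divides GE with GB:BE = 1/4:3/4]
4. B_y = 47/8  [B divides GE with GB:BE = 1/4:3/4]
   → B = (25/4, 47/8)

A = (2, 12)
B = (25/4, 47/8)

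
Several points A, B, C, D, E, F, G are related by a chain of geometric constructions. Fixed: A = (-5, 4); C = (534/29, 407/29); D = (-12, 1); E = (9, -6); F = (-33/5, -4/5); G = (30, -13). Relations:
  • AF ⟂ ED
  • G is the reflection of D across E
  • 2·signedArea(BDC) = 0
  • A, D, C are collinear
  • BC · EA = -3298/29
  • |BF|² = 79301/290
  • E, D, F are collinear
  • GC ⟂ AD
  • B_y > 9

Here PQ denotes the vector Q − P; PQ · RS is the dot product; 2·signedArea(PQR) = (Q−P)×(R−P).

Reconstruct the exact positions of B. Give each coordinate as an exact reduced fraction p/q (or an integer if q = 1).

B = (389/58, 523/58)

1. B_x = 389/58  [2·signedArea(BDC) = 0 ∩ BC · EA = -3298/29]
2. B_y = 523/58  [2·signedArea(BDC) = 0 ∩ BC · EA = -3298/29]
   → B = (389/58, 523/58)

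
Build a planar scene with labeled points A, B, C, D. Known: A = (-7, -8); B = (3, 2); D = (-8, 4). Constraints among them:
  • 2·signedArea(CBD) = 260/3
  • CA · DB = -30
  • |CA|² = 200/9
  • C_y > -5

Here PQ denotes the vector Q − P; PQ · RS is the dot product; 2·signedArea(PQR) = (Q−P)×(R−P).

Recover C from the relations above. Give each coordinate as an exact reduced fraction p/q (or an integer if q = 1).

C = (-11/3, -14/3)

1. C_x = -11/3  [CA · DB = -30 ∩ 2·signedArea(CBD) = 260/3]
2. C_y = -14/3  [CA · DB = -30 ∩ 2·signedArea(CBD) = 260/3]
   → C = (-11/3, -14/3)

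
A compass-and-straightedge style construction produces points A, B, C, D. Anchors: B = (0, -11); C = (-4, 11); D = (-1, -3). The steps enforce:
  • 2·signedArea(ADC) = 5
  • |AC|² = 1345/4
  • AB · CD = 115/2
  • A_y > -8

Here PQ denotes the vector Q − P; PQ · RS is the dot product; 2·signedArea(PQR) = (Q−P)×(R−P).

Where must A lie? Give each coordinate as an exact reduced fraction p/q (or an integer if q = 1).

1. A_x = -1/2  [2·signedArea(ADC) = 5 ∩ AB · CD = 115/2]
2. A_y = -7  [2·signedArea(ADC) = 5 ∩ AB · CD = 115/2]
   → A = (-1/2, -7)

A = (-1/2, -7)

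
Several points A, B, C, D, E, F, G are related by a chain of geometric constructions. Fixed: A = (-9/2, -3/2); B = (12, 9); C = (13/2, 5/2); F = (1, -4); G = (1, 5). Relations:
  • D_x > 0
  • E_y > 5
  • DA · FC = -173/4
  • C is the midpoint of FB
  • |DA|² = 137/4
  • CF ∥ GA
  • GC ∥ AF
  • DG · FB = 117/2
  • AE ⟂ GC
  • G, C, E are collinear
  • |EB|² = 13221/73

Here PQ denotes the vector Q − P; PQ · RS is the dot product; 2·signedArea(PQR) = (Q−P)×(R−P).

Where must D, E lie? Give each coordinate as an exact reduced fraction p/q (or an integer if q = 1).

D = (1, 1/2)
E = (-81/73, 435/73)

1. D_x = 1  [line -11·x + -13·y + 35/2 = 0 ∩ |DA|² = 137/4]
2. D_y = 1/2  [line -11·x + -13·y + 35/2 = 0 ∩ |DA|² = 137/4]
   → D = (1, 1/2)
3. E_x = -81/73  [G, C, E are collinear ∩ AE ⟂ GC]
4. E_y = 435/73  [G, C, E are collinear ∩ AE ⟂ GC]
   → E = (-81/73, 435/73)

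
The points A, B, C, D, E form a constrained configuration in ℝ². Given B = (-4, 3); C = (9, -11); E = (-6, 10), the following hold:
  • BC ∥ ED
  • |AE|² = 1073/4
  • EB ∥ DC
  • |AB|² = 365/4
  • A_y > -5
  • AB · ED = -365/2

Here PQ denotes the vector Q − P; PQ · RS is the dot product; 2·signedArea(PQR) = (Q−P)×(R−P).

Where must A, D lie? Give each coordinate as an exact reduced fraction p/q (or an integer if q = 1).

A = (5/2, -4)
D = (7, -4)

1. D_x = 7  [EB ∥ DC ∩ BC ∥ ED]
2. D_y = -4  [EB ∥ DC ∩ BC ∥ ED]
   → D = (7, -4)
3. A_x = 5/2  [line -13·x + 14·y + 177/2 = 0 ∩ |AB|² = 365/4]
4. A_y = -4  [line -13·x + 14·y + 177/2 = 0 ∩ |AB|² = 365/4]
   → A = (5/2, -4)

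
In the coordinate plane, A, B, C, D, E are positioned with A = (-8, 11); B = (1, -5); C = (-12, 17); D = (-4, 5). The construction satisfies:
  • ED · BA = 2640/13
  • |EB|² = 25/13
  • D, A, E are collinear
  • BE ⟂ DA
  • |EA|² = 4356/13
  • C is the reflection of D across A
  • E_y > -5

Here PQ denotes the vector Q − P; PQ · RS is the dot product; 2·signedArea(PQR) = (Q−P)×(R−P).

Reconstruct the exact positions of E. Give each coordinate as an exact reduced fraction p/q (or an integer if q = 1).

E = (28/13, -55/13)

1. E_x = 28/13  [D, A, E are collinear ∩ BE ⟂ DA]
2. E_y = -55/13  [D, A, E are collinear ∩ BE ⟂ DA]
   → E = (28/13, -55/13)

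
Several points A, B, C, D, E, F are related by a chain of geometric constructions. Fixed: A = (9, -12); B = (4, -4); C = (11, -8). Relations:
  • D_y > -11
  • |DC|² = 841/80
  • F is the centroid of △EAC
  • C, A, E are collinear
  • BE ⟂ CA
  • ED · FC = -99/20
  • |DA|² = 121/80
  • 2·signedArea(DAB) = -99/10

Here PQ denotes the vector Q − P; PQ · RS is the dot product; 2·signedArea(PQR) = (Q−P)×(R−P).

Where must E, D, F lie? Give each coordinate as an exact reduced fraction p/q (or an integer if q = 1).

1. E_x = 56/5  [C, A, E are collinear ∩ BE ⟂ CA]
2. E_y = -38/5  [C, A, E are collinear ∩ BE ⟂ CA]
   → E = (56/5, -38/5)
3. D_x = 191/20  [line -8·x + -5·y + 219/10 = 0 ∩ |DA|² = 121/80]
4. D_y = -109/10  [line -8·x + -5·y + 219/10 = 0 ∩ |DA|² = 121/80]
   → D = (191/20, -109/10)
5. F_x = 52/5  [F is the centroid of △EAC]
6. F_y = -46/5  [F is the centroid of △EAC]
   → F = (52/5, -46/5)

D = (191/20, -109/10)
E = (56/5, -38/5)
F = (52/5, -46/5)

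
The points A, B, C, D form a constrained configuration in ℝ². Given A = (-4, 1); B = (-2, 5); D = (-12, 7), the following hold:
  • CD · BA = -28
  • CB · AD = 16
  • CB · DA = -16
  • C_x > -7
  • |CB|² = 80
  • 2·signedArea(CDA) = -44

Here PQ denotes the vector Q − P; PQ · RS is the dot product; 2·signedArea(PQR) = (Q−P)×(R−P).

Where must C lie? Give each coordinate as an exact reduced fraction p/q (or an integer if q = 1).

1. C_x = -6  [CD · BA = -28 ∩ CB · AD = 16]
2. C_y = -3  [CD · BA = -28 ∩ CB · AD = 16]
   → C = (-6, -3)

C = (-6, -3)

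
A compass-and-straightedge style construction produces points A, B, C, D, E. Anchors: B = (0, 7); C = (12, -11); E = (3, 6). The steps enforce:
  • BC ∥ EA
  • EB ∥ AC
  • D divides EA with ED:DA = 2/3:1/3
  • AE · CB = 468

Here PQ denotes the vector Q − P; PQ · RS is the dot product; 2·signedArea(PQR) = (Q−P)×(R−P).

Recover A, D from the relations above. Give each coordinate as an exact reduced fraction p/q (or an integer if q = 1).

1. A_x = 15  [EB ∥ AC ∩ BC ∥ EA]
2. A_y = -12  [EB ∥ AC ∩ BC ∥ EA]
   → A = (15, -12)
3. D_x = 11  [D divides EA with ED:DA = 2/3:1/3]
4. D_y = -6  [D divides EA with ED:DA = 2/3:1/3]
   → D = (11, -6)

A = (15, -12)
D = (11, -6)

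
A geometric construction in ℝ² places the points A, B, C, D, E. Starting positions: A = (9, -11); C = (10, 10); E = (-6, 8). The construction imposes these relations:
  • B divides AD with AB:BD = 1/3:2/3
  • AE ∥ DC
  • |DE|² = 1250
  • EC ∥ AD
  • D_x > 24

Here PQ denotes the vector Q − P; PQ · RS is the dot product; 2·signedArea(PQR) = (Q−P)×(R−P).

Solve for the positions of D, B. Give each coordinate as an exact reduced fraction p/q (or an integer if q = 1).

1. D_x = 25  [AE ∥ DC ∩ EC ∥ AD]
2. D_y = -9  [AE ∥ DC ∩ EC ∥ AD]
   → D = (25, -9)
3. B_x = 43/3  [B divides AD with AB:BD = 1/3:2/3]
4. B_y = -31/3  [B divides AD with AB:BD = 1/3:2/3]
   → B = (43/3, -31/3)

B = (43/3, -31/3)
D = (25, -9)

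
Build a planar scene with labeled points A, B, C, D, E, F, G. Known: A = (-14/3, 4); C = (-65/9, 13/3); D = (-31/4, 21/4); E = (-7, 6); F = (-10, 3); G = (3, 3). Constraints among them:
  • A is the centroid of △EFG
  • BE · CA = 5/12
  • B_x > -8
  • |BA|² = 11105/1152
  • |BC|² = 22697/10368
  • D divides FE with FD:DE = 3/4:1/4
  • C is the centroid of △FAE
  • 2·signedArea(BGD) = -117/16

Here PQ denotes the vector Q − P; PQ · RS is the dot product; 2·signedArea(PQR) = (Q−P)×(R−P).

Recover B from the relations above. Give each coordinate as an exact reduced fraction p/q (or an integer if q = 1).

B = (-115/16, 93/16)

1. B_x = -115/16  [BE · CA = 5/12 ∩ 2·signedArea(BGD) = -117/16]
2. B_y = 93/16  [BE · CA = 5/12 ∩ 2·signedArea(BGD) = -117/16]
   → B = (-115/16, 93/16)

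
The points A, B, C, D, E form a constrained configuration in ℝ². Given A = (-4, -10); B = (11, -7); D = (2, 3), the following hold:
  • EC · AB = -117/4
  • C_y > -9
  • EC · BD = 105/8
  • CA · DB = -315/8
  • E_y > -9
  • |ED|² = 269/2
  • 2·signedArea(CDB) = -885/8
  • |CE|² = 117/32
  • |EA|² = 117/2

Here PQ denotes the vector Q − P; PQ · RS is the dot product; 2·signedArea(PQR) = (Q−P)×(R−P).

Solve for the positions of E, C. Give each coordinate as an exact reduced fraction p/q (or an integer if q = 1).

C = (13/8, -71/8)
E = (7/2, -17/2)

1. C_x = 13/8  [2·signedArea(CDB) = -885/8 ∩ CA · DB = -315/8]
2. C_y = -71/8  [2·signedArea(CDB) = -885/8 ∩ CA · DB = -315/8]
   → C = (13/8, -71/8)
3. E_x = 7/2  [EC · BD = 105/8 ∩ EC · AB = -117/4]
4. E_y = -17/2  [EC · BD = 105/8 ∩ EC · AB = -117/4]
   → E = (7/2, -17/2)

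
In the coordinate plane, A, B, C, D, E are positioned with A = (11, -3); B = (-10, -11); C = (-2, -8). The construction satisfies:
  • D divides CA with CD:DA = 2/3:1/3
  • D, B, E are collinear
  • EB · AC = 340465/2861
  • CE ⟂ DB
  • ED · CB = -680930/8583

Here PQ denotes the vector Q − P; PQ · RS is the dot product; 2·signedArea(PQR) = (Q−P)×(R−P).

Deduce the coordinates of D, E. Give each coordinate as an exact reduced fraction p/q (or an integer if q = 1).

1. D_x = 20/3  [D divides CA with CD:DA = 2/3:1/3]
2. D_y = -14/3  [D divides CA with CD:DA = 2/3:1/3]
   → D = (20/3, -14/3)
3. E_x = -5760/2861  [D, B, E are collinear ∩ CE ⟂ DB]
4. E_y = -22788/2861  [D, B, E are collinear ∩ CE ⟂ DB]
   → E = (-5760/2861, -22788/2861)

D = (20/3, -14/3)
E = (-5760/2861, -22788/2861)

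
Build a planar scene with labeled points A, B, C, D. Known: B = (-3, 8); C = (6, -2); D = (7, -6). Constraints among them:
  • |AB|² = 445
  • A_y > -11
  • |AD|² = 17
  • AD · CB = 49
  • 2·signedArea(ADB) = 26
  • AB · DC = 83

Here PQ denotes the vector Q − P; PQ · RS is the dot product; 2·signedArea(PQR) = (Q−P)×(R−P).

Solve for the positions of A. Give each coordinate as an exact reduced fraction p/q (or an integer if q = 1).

A = (8, -10)

1. A_x = 8  [AD · CB = 49 ∩ AB · DC = 83]
2. A_y = -10  [AD · CB = 49 ∩ AB · DC = 83]
   → A = (8, -10)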